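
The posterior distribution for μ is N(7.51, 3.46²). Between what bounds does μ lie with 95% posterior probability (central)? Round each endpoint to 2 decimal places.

[0.73, 14.29]

The posterior is symmetric, so the 95% equal-tailed interval is μ = 7.51 ± z·3.46 with z = 1.960.
Half-width: 1.960 × 3.46 = 6.78.
7.51 − 6.78 = 0.73; 7.51 + 6.78 = 14.29.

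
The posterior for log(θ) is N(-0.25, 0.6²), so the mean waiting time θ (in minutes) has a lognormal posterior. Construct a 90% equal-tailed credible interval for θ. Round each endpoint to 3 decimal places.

On the log scale the 90% interval is -0.25 ± 1.645 × 0.6 = [-1.2369, 0.7369].
Exponentiate: [e^-1.2369, e^0.7369] = [0.290, 2.089].

[0.290, 2.089]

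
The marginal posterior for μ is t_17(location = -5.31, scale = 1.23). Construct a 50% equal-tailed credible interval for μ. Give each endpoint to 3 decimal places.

The t_17 distribution is symmetric; the 50% interval is -5.31 ± t·1.23 with t_{0.75,17} = 0.689.
Half-width: 0.689 × 1.23 = 0.848.
-5.31 − 0.848 = -6.158; -5.31 + 0.848 = -4.462.

[-6.158, -4.462]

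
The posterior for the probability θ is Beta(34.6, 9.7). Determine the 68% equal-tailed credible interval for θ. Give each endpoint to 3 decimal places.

[0.720, 0.842]

Posterior: Beta(34.6, 9.7).
Equal-tailed 68% interval: the 0.16 and 0.84 quantiles of Beta(34.6, 9.7).
Posterior mean ≈ 0.781, SD ≈ 0.061; a Normal approximation gives roughly [0.720, 0.842].
Exact: F⁻¹(0.16) = 0.720; F⁻¹(0.84) = 0.842.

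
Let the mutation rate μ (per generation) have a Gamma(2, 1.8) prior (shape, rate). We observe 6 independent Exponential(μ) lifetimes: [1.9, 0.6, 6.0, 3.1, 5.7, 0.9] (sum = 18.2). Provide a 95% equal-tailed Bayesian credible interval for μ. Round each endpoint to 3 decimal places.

Posterior: Gamma(2+6, 1.8+18.2) = Gamma(8, 20.0) (shape, rate).
Equal-tailed 95% interval: Gamma(8, 20.0) quantiles at 0.025 and 0.975.
Posterior mean ≈ 0.400, SD ≈ 0.141; a Normal approximation gives roughly [0.123, 0.677].
Exact: lower = 0.173; upper = 0.721.

[0.173, 0.721]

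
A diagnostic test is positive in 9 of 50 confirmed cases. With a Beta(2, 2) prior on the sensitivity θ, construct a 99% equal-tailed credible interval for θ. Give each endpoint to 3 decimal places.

Posterior: Beta(2+9, 2+41) = Beta(11, 43).
Equal-tailed 99% interval: the 0.005 and 0.995 quantiles of Beta(11, 43).
Posterior mean ≈ 0.204, SD ≈ 0.054; a Normal approximation gives roughly [0.064, 0.344].
Exact: F⁻¹(0.005) = 0.086; F⁻¹(0.995) = 0.361.

[0.086, 0.361]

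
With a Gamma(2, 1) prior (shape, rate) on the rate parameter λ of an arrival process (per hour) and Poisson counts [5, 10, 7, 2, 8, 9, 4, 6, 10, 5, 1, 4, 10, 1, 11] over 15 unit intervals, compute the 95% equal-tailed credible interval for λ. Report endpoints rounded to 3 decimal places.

Posterior: Gamma(2+93, 1+15) = Gamma(95, 16) (shape, rate).
Equal-tailed 95% interval: Gamma(95, 16) quantiles at 0.025 and 0.975.
Posterior mean ≈ 5.938, SD ≈ 0.609; a Normal approximation gives roughly [4.744, 7.131].
Exact: lower = 4.804; upper = 7.190.

[4.804, 7.190]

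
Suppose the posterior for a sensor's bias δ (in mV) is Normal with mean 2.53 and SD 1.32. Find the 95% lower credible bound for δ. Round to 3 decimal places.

Need L with P(δ ≥ L) = 0.95: L = 2.53 − z_{0.05}·1.32.
z = 1.645; L = 2.53 − 1.645 × 1.32 = 0.359.

0.359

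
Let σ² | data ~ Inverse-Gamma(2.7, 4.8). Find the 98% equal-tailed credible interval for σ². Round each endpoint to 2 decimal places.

[0.61, 14.23]

Inverse-Gamma(2.7, 4.8) quantiles: F⁻¹(0.01) and F⁻¹(0.99).
Equivalently, 1/σ² ~ Gamma(2.7, rate = 4.8); invert its 0.99 and 0.01 quantiles.
Posterior mean ≈ 2.82, SD ≈ 3.37; a Normal approximation gives roughly [-5.03, 10.67].
Exact: lower = 0.61; upper = 14.23.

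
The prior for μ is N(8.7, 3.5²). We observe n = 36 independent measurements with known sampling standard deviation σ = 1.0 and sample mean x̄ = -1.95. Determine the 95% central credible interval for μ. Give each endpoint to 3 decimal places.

[-2.252, -1.600]

Posterior precision = 1/3.5² + 36/1.0² = 0.0816 + 36.0000 = 36.0816, so posterior SD = 0.1665.
Posterior mean = (8.7/3.5² + 36·-1.95/1.0²) / 36.0816 = -1.9259.
Interval: -1.9259 ± 1.960 × 0.1665 → [-2.252, -1.600].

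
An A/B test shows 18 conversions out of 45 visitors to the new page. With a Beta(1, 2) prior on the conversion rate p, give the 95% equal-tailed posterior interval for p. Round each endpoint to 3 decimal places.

[0.264, 0.536]

Posterior: Beta(1+18, 2+27) = Beta(19, 29).
Equal-tailed 95% interval: the 0.025 and 0.975 quantiles of Beta(19, 29).
Posterior mean ≈ 0.396, SD ≈ 0.070; a Normal approximation gives roughly [0.259, 0.533].
Exact: F⁻¹(0.025) = 0.264; F⁻¹(0.975) = 0.536.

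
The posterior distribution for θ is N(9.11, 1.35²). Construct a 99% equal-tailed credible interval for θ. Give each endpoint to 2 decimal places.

[5.63, 12.59]

The posterior is symmetric, so the 99% equal-tailed interval is θ = 9.11 ± z·1.35 with z = 2.576.
Half-width: 2.576 × 1.35 = 3.48.
9.11 − 3.48 = 5.63; 9.11 + 3.48 = 12.59.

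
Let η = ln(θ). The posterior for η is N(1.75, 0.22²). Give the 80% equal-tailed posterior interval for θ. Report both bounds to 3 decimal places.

[4.341, 7.629]

On the log scale the 80% interval is 1.75 ± 1.282 × 0.22 = [1.4681, 2.0319].
Exponentiate: [e^1.4681, e^2.0319] = [4.341, 7.629].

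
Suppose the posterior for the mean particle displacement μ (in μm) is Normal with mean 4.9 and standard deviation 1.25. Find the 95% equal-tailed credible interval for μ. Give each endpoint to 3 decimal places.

The posterior is symmetric, so the 95% equal-tailed interval is μ = 4.9 ± z·1.25 with z = 1.960.
Half-width: 1.960 × 1.25 = 2.450.
4.9 − 2.450 = 2.450; 4.9 + 2.450 = 7.350.

[2.450, 7.350]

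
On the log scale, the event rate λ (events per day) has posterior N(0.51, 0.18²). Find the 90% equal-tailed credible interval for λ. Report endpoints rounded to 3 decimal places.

[1.239, 2.239]

On the log scale the 90% interval is 0.51 ± 1.645 × 0.18 = [0.2139, 0.8061].
Exponentiate: [e^0.2139, e^0.8061] = [1.239, 2.239].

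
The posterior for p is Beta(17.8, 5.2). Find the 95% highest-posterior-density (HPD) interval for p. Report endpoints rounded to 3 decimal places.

[0.606, 0.929]

The posterior is unimodal and skewed, so the HPD interval has equal density at both endpoints and is the shortest 95% interval.
Solving f(0.606) = f(0.929) with F(0.929) − F(0.606) = 0.95 gives [0.606, 0.929].
For comparison, the equal-tailed interval is [0.587, 0.916]; the HPD is narrower and shifted toward the mode.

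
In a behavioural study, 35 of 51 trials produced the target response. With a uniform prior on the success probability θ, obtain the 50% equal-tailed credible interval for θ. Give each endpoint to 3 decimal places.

[0.637, 0.724]

Posterior: Beta(1+35, 1+16) = Beta(36, 17).
Equal-tailed 50% interval: the 0.25 and 0.75 quantiles of Beta(36, 17).
Posterior mean ≈ 0.679, SD ≈ 0.064; a Normal approximation gives roughly [0.636, 0.722].
Exact: F⁻¹(0.25) = 0.637; F⁻¹(0.75) = 0.724.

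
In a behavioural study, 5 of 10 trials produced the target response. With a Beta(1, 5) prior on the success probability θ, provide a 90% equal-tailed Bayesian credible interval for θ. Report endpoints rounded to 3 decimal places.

[0.191, 0.577]

Posterior: Beta(1+5, 5+5) = Beta(6, 10).
Equal-tailed 90% interval: the 0.05 and 0.95 quantiles of Beta(6, 10).
Posterior mean ≈ 0.375, SD ≈ 0.117; a Normal approximation gives roughly [0.182, 0.568].
Exact: F⁻¹(0.05) = 0.191; F⁻¹(0.95) = 0.577.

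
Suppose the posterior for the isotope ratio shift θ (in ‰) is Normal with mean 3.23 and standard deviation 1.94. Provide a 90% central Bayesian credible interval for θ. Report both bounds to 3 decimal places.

[0.039, 6.421]

The posterior is symmetric, so the 90% equal-tailed interval is θ = 3.23 ± z·1.94 with z = 1.645.
Half-width: 1.645 × 1.94 = 3.191.
3.23 − 3.191 = 0.039; 3.23 + 3.191 = 6.421.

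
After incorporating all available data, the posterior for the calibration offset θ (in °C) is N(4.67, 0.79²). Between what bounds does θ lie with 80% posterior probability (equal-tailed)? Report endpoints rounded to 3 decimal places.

[3.658, 5.682]

The posterior is symmetric, so the 80% equal-tailed interval is θ = 4.67 ± z·0.79 with z = 1.282.
Half-width: 1.282 × 0.79 = 1.012.
4.67 − 1.012 = 3.658; 4.67 + 1.012 = 5.682.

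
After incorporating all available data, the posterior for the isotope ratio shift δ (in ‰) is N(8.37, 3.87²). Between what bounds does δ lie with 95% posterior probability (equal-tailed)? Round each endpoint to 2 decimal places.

[0.78, 15.96]

The posterior is symmetric, so the 95% equal-tailed interval is δ = 8.37 ± z·3.87 with z = 1.960.
Half-width: 1.960 × 3.87 = 7.59.
8.37 − 7.59 = 0.78; 8.37 + 7.59 = 15.96.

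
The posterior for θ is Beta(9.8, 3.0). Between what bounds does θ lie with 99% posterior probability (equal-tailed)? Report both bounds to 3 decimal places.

Posterior: Beta(9.8, 3.0).
Equal-tailed 99% interval: the 0.005 and 0.995 quantiles of Beta(9.8, 3.0).
Posterior mean ≈ 0.766, SD ≈ 0.114; a Normal approximation gives roughly [0.472, 1.059].
Exact: F⁻¹(0.005) = 0.420; F⁻¹(0.995) = 0.969.

[0.420, 0.969]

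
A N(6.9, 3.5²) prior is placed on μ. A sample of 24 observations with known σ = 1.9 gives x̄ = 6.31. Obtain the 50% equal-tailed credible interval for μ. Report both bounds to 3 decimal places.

Posterior precision = 1/3.5² + 24/1.9² = 0.0816 + 6.6482 = 6.7298, so posterior SD = 0.3855.
Posterior mean = (6.9/3.5² + 24·6.31/1.9²) / 6.7298 = 6.3172.
Interval: 6.3172 ± 0.674 × 0.3855 → [6.057, 6.577].

[6.057, 6.577]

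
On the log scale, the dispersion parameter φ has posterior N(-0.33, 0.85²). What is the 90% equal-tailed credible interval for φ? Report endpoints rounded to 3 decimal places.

[0.178, 2.910]

On the log scale the 90% interval is -0.33 ± 1.645 × 0.85 = [-1.7281, 1.0681].
Exponentiate: [e^-1.7281, e^1.0681] = [0.178, 2.910].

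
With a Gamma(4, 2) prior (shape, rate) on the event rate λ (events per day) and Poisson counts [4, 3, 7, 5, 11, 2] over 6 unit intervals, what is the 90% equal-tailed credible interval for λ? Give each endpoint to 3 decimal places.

[3.341, 5.801]

Posterior: Gamma(4+32, 2+6) = Gamma(36, 8) (shape, rate).
Equal-tailed 90% interval: Gamma(36, 8) quantiles at 0.05 and 0.95.
Posterior mean ≈ 4.500, SD ≈ 0.750; a Normal approximation gives roughly [3.266, 5.734].
Exact: lower = 3.341; upper = 5.801.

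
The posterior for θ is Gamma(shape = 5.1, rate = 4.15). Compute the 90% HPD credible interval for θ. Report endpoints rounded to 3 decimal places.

The posterior is unimodal and skewed, so the HPD interval has equal density at both endpoints and is the shortest 90% interval.
Solving f(0.378) = f(2.047) with F(2.047) − F(0.378) = 0.90 gives [0.378, 2.047].
For comparison, the equal-tailed interval is [0.490, 2.239]; the HPD is narrower and shifted toward the mode.

[0.378, 2.047]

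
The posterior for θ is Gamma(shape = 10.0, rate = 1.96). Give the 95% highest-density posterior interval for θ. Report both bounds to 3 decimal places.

The posterior is unimodal and skewed, so the HPD interval has equal density at both endpoints and is the shortest 95% interval.
Solving f(2.190) = f(8.318) with F(8.318) − F(2.190) = 0.95 gives [2.190, 8.318].
For comparison, the equal-tailed interval is [2.447, 8.717]; the HPD is narrower and shifted toward the mode.

[2.190, 8.318]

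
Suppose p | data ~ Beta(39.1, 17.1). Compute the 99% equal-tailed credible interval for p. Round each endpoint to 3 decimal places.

Posterior: Beta(39.1, 17.1).
Equal-tailed 99% interval: the 0.005 and 0.995 quantiles of Beta(39.1, 17.1).
Posterior mean ≈ 0.696, SD ≈ 0.061; a Normal approximation gives roughly [0.539, 0.852].
Exact: F⁻¹(0.005) = 0.529; F⁻¹(0.995) = 0.837.

[0.529, 0.837]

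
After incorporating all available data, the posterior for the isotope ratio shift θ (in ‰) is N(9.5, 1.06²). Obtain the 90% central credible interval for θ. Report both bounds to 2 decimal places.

The posterior is symmetric, so the 90% equal-tailed interval is θ = 9.5 ± z·1.06 with z = 1.645.
Half-width: 1.645 × 1.06 = 1.74.
9.5 − 1.74 = 7.76; 9.5 + 1.74 = 11.24.

[7.76, 11.24]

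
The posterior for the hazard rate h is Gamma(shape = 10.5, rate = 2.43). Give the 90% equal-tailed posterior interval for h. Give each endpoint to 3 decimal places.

[2.385, 6.722]

Posterior: Gamma(shape 10.5, rate 2.43).
Equal-tailed 90% interval: Gamma(10.5, 2.43) quantiles at 0.05 and 0.95.
Posterior mean ≈ 4.321, SD ≈ 1.333; a Normal approximation gives roughly [2.128, 6.514].
Exact: lower = 2.385; upper = 6.722.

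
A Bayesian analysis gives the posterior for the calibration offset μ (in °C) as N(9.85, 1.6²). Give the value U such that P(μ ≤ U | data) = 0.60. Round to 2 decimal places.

10.26

Need U with P(μ ≤ U) = 0.60: U = 9.85 + z_{0.4}·1.6.
z = 0.253; U = 9.85 + 0.253 × 1.6 = 10.26.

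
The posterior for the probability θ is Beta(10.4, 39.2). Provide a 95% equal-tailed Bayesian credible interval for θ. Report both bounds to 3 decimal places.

[0.109, 0.332]

Posterior: Beta(10.4, 39.2).
Equal-tailed 95% interval: the 0.025 and 0.975 quantiles of Beta(10.4, 39.2).
Posterior mean ≈ 0.210, SD ≈ 0.057; a Normal approximation gives roughly [0.098, 0.322].
Exact: F⁻¹(0.025) = 0.109; F⁻¹(0.975) = 0.332.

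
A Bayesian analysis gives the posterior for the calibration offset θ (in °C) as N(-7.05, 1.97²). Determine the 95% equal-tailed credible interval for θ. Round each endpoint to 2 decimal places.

[-10.91, -3.19]

The posterior is symmetric, so the 95% equal-tailed interval is θ = -7.05 ± z·1.97 with z = 1.960.
Half-width: 1.960 × 1.97 = 3.86.
-7.05 − 3.86 = -10.91; -7.05 + 3.86 = -3.19.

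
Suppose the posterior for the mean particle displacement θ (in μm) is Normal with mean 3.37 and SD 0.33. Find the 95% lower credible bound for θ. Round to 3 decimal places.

Need L with P(θ ≥ L) = 0.95: L = 3.37 − z_{0.05}·0.33.
z = 1.645; L = 3.37 − 1.645 × 0.33 = 2.827.

2.827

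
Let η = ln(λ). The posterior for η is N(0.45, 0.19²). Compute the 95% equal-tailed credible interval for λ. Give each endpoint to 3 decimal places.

[1.081, 2.276]

On the log scale the 95% interval is 0.45 ± 1.960 × 0.19 = [0.0776, 0.8224].
Exponentiate: [e^0.0776, e^0.8224] = [1.081, 2.276].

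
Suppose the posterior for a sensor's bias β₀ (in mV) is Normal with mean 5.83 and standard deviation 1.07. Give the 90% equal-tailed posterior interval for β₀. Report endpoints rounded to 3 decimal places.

[4.070, 7.590]

The posterior is symmetric, so the 90% equal-tailed interval is β₀ = 5.83 ± z·1.07 with z = 1.645.
Half-width: 1.645 × 1.07 = 1.760.
5.83 − 1.760 = 4.070; 5.83 + 1.760 = 7.590.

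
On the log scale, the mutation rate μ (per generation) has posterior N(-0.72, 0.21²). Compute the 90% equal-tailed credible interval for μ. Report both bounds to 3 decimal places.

[0.345, 0.688]

On the log scale the 90% interval is -0.72 ± 1.645 × 0.21 = [-1.0654, -0.3746].
Exponentiate: [e^-1.0654, e^-0.3746] = [0.345, 0.688].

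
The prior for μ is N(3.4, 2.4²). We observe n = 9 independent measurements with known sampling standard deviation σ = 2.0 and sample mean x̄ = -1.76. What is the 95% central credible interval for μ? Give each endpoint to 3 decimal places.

[-2.649, -0.131]

Posterior precision = 1/2.4² + 9/2.0² = 0.1736 + 2.2500 = 2.4236, so posterior SD = 0.6423.
Posterior mean = (3.4/2.4² + 9·-1.76/2.0²) / 2.4236 = -1.3904.
Interval: -1.3904 ± 1.960 × 0.6423 → [-2.649, -0.131].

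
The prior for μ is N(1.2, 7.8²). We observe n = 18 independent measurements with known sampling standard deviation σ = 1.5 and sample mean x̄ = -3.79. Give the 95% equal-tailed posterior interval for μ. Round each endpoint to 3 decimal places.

[-4.472, -3.088]

Posterior precision = 1/7.8² + 18/1.5² = 0.0164 + 8.0000 = 8.0164, so posterior SD = 0.3532.
Posterior mean = (1.2/7.8² + 18·-3.79/1.5²) / 8.0164 = -3.7798.
Interval: -3.7798 ± 1.960 × 0.3532 → [-4.472, -3.088].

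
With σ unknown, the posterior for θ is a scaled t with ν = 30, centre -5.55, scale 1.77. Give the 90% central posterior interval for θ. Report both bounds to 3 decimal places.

The t_30 distribution is symmetric; the 90% interval is -5.55 ± t·1.77 with t_{0.95,30} = 1.697.
Half-width: 1.697 × 1.77 = 3.004.
-5.55 − 3.004 = -8.554; -5.55 + 3.004 = -2.546.

[-8.554, -2.546]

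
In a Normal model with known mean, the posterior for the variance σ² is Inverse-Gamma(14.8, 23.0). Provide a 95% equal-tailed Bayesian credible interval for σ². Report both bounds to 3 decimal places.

[0.990, 2.789]

Inverse-Gamma(14.8, 23.0) quantiles: F⁻¹(0.025) and F⁻¹(0.975).
Equivalently, 1/σ² ~ Gamma(14.8, rate = 23.0); invert its 0.975 and 0.025 quantiles.
Posterior mean ≈ 1.667, SD ≈ 0.466; a Normal approximation gives roughly [0.754, 2.580].
Exact: lower = 0.990; upper = 2.789.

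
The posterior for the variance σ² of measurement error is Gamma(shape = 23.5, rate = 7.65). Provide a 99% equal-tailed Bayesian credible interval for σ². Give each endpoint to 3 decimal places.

[1.685, 4.948]

Posterior: Gamma(shape 23.5, rate 7.65).
Equal-tailed 99% interval: Gamma(23.5, 7.65) quantiles at 0.005 and 0.995.
Posterior mean ≈ 3.072, SD ≈ 0.634; a Normal approximation gives roughly [1.440, 4.704].
Exact: lower = 1.685; upper = 4.948.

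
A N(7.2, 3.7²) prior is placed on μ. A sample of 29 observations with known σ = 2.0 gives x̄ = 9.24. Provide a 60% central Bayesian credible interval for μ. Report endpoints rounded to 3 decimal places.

Posterior precision = 1/3.7² + 29/2.0² = 0.0730 + 7.2500 = 7.3230, so posterior SD = 0.3695.
Posterior mean = (7.2/3.7² + 29·9.24/2.0²) / 7.3230 = 9.2197.
Interval: 9.2197 ± 0.842 × 0.3695 → [8.909, 9.531].

[8.909, 9.531]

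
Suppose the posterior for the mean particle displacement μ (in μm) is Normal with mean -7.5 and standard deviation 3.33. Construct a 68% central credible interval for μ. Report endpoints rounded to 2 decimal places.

[-10.81, -4.19]

The posterior is symmetric, so the 68% equal-tailed interval is μ = -7.5 ± z·3.33 with z = 0.994.
Half-width: 0.994 × 3.33 = 3.31.
-7.5 − 3.31 = -10.81; -7.5 + 3.31 = -4.19.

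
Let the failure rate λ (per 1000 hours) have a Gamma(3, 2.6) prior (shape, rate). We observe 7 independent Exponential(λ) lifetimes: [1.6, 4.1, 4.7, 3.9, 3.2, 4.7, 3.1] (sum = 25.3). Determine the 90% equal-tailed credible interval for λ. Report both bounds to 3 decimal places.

[0.194, 0.563]

Posterior: Gamma(3+7, 2.6+25.3) = Gamma(10, 27.9) (shape, rate).
Equal-tailed 90% interval: Gamma(10, 27.9) quantiles at 0.05 and 0.95.
Posterior mean ≈ 0.358, SD ≈ 0.113; a Normal approximation gives roughly [0.172, 0.545].
Exact: lower = 0.194; upper = 0.563.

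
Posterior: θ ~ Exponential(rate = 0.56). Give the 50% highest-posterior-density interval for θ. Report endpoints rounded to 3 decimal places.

The exponential density is strictly decreasing on [0, ∞), so the HPD interval is anchored at 0: [0, q] with P(θ ≤ q) = 0.50.
q = −ln(1 − 0.50) / 0.56 = 0.6931 / 0.56 = 1.238.

[0.000, 1.238]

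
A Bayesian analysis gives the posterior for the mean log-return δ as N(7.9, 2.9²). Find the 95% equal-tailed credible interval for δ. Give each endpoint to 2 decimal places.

The posterior is symmetric, so the 95% equal-tailed interval is δ = 7.9 ± z·2.9 with z = 1.960.
Half-width: 1.960 × 2.9 = 5.68.
7.9 − 5.68 = 2.22; 7.9 + 5.68 = 13.58.

[2.22, 13.58]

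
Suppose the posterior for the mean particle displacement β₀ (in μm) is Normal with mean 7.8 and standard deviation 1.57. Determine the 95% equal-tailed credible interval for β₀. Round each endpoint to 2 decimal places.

[4.72, 10.88]

The posterior is symmetric, so the 95% equal-tailed interval is β₀ = 7.8 ± z·1.57 with z = 1.960.
Half-width: 1.960 × 1.57 = 3.08.
7.8 − 3.08 = 4.72; 7.8 + 3.08 = 10.88.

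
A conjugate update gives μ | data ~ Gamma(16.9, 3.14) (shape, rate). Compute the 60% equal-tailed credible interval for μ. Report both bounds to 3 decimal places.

[4.261, 6.442]

Posterior: Gamma(shape 16.9, rate 3.14).
Equal-tailed 60% interval: Gamma(16.9, 3.14) quantiles at 0.2 and 0.8.
Posterior mean ≈ 5.382, SD ≈ 1.309; a Normal approximation gives roughly [4.280, 6.484].
Exact: lower = 4.261; upper = 6.442.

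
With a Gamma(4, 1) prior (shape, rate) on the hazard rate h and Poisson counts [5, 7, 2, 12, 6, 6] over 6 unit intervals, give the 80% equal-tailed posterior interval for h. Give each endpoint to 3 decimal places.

[4.848, 7.213]

Posterior: Gamma(4+38, 1+6) = Gamma(42, 7) (shape, rate).
Equal-tailed 80% interval: Gamma(42, 7) quantiles at 0.1 and 0.9.
Posterior mean ≈ 6.000, SD ≈ 0.926; a Normal approximation gives roughly [4.814, 7.186].
Exact: lower = 4.848; upper = 7.213.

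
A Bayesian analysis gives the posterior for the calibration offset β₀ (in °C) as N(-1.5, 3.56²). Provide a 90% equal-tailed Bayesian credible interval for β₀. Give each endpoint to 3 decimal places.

[-7.356, 4.356]

The posterior is symmetric, so the 90% equal-tailed interval is β₀ = -1.5 ± z·3.56 with z = 1.645.
Half-width: 1.645 × 3.56 = 5.856.
-1.5 − 5.856 = -7.356; -1.5 + 5.856 = 4.356.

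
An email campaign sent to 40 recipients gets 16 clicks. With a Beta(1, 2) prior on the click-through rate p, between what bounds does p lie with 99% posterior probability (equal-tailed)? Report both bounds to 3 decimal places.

Posterior: Beta(1+16, 2+24) = Beta(17, 26).
Equal-tailed 99% interval: the 0.005 and 0.995 quantiles of Beta(17, 26).
Posterior mean ≈ 0.395, SD ≈ 0.074; a Normal approximation gives roughly [0.205, 0.585].
Exact: F⁻¹(0.005) = 0.218; F⁻¹(0.995) = 0.590.

[0.218, 0.590]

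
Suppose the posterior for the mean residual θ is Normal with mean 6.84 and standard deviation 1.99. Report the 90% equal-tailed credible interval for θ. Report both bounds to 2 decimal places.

The posterior is symmetric, so the 90% equal-tailed interval is θ = 6.84 ± z·1.99 with z = 1.645.
Half-width: 1.645 × 1.99 = 3.27.
6.84 − 3.27 = 3.57; 6.84 + 3.27 = 10.11.

[3.57, 10.11]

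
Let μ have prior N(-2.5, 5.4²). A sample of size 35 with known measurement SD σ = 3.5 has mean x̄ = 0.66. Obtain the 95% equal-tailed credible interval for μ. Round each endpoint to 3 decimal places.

Posterior precision = 1/5.4² + 35/3.5² = 0.0343 + 2.8571 = 2.8914, so posterior SD = 0.5881.
Posterior mean = (-2.5/5.4² + 35·0.66/3.5²) / 2.8914 = 0.6225.
Interval: 0.6225 ± 1.960 × 0.5881 → [-0.530, 1.775].

[-0.530, 1.775]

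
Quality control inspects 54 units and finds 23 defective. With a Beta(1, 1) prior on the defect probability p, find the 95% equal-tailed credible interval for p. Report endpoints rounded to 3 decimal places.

Posterior: Beta(1+23, 1+31) = Beta(24, 32).
Equal-tailed 95% interval: the 0.025 and 0.975 quantiles of Beta(24, 32).
Posterior mean ≈ 0.429, SD ≈ 0.066; a Normal approximation gives roughly [0.300, 0.557].
Exact: F⁻¹(0.025) = 0.303; F⁻¹(0.975) = 0.559.

[0.303, 0.559]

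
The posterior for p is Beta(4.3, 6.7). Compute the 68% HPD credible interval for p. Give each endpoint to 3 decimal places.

The posterior is unimodal and skewed, so the HPD interval has equal density at both endpoints and is the shortest 68% interval.
Solving f(0.230) = f(0.520) with F(0.520) − F(0.230) = 0.68 gives [0.230, 0.520].
For comparison, the equal-tailed interval is [0.246, 0.537]; the HPD is narrower and shifted toward the mode.

[0.230, 0.520]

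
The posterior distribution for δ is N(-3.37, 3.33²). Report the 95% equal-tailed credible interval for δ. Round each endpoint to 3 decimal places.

The posterior is symmetric, so the 95% equal-tailed interval is δ = -3.37 ± z·3.33 with z = 1.960.
Half-width: 1.960 × 3.33 = 6.527.
-3.37 − 6.527 = -9.897; -3.37 + 6.527 = 3.157.

[-9.897, 3.157]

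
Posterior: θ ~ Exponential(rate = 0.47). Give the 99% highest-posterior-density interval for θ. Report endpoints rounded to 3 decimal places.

The exponential density is strictly decreasing on [0, ∞), so the HPD interval is anchored at 0: [0, q] with P(θ ≤ q) = 0.99.
q = −ln(1 − 0.99) / 0.47 = 4.6052 / 0.47 = 9.798.

[0.000, 9.798]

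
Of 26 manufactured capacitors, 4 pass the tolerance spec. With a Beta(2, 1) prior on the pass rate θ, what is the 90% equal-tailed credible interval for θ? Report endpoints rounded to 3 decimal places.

Posterior: Beta(2+4, 1+22) = Beta(6, 23).
Equal-tailed 90% interval: the 0.05 and 0.95 quantiles of Beta(6, 23).
Posterior mean ≈ 0.207, SD ≈ 0.074; a Normal approximation gives roughly [0.085, 0.329].
Exact: F⁻¹(0.05) = 0.098; F⁻¹(0.95) = 0.339.

[0.098, 0.339]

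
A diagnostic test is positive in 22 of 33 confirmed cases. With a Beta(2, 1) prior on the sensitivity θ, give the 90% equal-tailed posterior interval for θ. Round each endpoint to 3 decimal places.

Posterior: Beta(2+22, 1+11) = Beta(24, 12).
Equal-tailed 90% interval: the 0.05 and 0.95 quantiles of Beta(24, 12).
Posterior mean ≈ 0.667, SD ≈ 0.077; a Normal approximation gives roughly [0.539, 0.794].
Exact: F⁻¹(0.05) = 0.534; F⁻¹(0.95) = 0.789.

[0.534, 0.789]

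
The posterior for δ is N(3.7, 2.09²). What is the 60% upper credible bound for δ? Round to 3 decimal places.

4.229

Need U with P(δ ≤ U) = 0.60: U = 3.7 + z_{0.4}·2.09.
z = 0.253; U = 3.7 + 0.253 × 2.09 = 4.229.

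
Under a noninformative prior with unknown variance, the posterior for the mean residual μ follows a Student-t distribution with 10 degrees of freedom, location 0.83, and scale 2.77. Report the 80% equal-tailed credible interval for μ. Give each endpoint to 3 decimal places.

[-2.971, 4.631]

The t_10 distribution is symmetric; the 80% interval is 0.83 ± t·2.77 with t_{0.9,10} = 1.372.
Half-width: 1.372 × 2.77 = 3.801.
0.83 − 3.801 = -2.971; 0.83 + 3.801 = 4.631.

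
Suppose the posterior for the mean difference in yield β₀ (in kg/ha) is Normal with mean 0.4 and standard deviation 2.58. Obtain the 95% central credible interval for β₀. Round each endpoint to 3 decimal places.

[-4.657, 5.457]

The posterior is symmetric, so the 95% equal-tailed interval is β₀ = 0.4 ± z·2.58 with z = 1.960.
Half-width: 1.960 × 2.58 = 5.057.
0.4 − 5.057 = -4.657; 0.4 + 5.057 = 5.457.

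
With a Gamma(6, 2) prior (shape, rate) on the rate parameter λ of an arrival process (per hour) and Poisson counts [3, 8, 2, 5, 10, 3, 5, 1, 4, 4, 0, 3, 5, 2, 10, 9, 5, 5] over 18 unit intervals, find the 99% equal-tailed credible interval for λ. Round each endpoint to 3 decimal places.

Posterior: Gamma(6+84, 2+18) = Gamma(90, 20) (shape, rate).
Equal-tailed 99% interval: Gamma(90, 20) quantiles at 0.005 and 0.995.
Posterior mean ≈ 4.500, SD ≈ 0.474; a Normal approximation gives roughly [3.278, 5.722].
Exact: lower = 3.372; upper = 5.815.

[3.372, 5.815]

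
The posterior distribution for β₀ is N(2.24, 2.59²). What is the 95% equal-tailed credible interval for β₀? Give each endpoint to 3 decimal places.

The posterior is symmetric, so the 95% equal-tailed interval is β₀ = 2.24 ± z·2.59 with z = 1.960.
Half-width: 1.960 × 2.59 = 5.076.
2.24 − 5.076 = -2.836; 2.24 + 5.076 = 7.316.

[-2.836, 7.316]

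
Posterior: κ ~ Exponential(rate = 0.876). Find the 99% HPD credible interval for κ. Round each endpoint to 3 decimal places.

[0.000, 5.257]

The exponential density is strictly decreasing on [0, ∞), so the HPD interval is anchored at 0: [0, q] with P(κ ≤ q) = 0.99.
q = −ln(1 − 0.99) / 0.876 = 4.6052 / 0.876 = 5.257.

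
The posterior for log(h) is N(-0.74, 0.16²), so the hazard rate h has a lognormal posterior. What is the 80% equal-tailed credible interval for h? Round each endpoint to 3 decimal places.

On the log scale the 80% interval is -0.74 ± 1.282 × 0.16 = [-0.9450, -0.5350].
Exponentiate: [e^-0.9450, e^-0.5350] = [0.389, 0.586].

[0.389, 0.586]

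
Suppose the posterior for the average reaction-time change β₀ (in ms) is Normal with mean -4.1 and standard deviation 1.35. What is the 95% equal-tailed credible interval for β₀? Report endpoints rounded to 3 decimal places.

The posterior is symmetric, so the 95% equal-tailed interval is β₀ = -4.1 ± z·1.35 with z = 1.960.
Half-width: 1.960 × 1.35 = 2.646.
-4.1 − 2.646 = -6.746; -4.1 + 2.646 = -1.454.

[-6.746, -1.454]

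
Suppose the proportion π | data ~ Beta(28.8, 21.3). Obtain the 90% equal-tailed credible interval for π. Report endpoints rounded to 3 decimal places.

Posterior: Beta(28.8, 21.3).
Equal-tailed 90% interval: the 0.05 and 0.95 quantiles of Beta(28.8, 21.3).
Posterior mean ≈ 0.575, SD ≈ 0.069; a Normal approximation gives roughly [0.461, 0.689].
Exact: F⁻¹(0.05) = 0.459; F⁻¹(0.95) = 0.687.

[0.459, 0.687]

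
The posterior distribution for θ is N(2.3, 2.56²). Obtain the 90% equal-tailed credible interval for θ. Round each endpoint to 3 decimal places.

The posterior is symmetric, so the 90% equal-tailed interval is θ = 2.3 ± z·2.56 with z = 1.645.
Half-width: 1.645 × 2.56 = 4.211.
2.3 − 4.211 = -1.911; 2.3 + 4.211 = 6.511.

[-1.911, 6.511]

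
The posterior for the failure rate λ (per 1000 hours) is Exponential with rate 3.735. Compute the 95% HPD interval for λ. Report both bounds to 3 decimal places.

The exponential density is strictly decreasing on [0, ∞), so the HPD interval is anchored at 0: [0, q] with P(λ ≤ q) = 0.95.
q = −ln(1 − 0.95) / 3.735 = 2.9957 / 3.735 = 0.802.

[0.000, 0.802]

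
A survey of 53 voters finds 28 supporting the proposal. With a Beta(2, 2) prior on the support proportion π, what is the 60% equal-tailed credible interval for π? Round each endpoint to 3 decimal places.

[0.471, 0.582]

Posterior: Beta(2+28, 2+25) = Beta(30, 27).
Equal-tailed 60% interval: the 0.2 and 0.8 quantiles of Beta(30, 27).
Posterior mean ≈ 0.526, SD ≈ 0.066; a Normal approximation gives roughly [0.471, 0.581].
Exact: F⁻¹(0.2) = 0.471; F⁻¹(0.8) = 0.582.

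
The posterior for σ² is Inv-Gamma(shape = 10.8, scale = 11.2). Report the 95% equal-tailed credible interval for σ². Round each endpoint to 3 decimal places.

Inverse-Gamma(10.8, 11.2) quantiles: F⁻¹(0.025) and F⁻¹(0.975).
Equivalently, 1/σ² ~ Gamma(10.8, rate = 11.2); invert its 0.975 and 0.025 quantiles.
Posterior mean ≈ 1.143, SD ≈ 0.385; a Normal approximation gives roughly [0.388, 1.898].
Exact: lower = 0.618; upper = 2.093.

[0.618, 2.093]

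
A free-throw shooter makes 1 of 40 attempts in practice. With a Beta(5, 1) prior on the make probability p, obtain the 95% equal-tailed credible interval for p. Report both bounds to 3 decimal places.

[0.051, 0.241]

Posterior: Beta(5+1, 1+39) = Beta(6, 40).
Equal-tailed 95% interval: the 0.025 and 0.975 quantiles of Beta(6, 40).
Posterior mean ≈ 0.130, SD ≈ 0.049; a Normal approximation gives roughly [0.034, 0.227].
Exact: F⁻¹(0.025) = 0.051; F⁻¹(0.975) = 0.241.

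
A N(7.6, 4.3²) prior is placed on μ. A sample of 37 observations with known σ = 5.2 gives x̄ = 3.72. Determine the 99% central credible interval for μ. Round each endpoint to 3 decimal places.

Posterior precision = 1/4.3² + 37/5.2² = 0.0541 + 1.3683 = 1.4224, so posterior SD = 0.8385.
Posterior mean = (7.6/4.3² + 37·3.72/5.2²) / 1.4224 = 3.8675.
Interval: 3.8675 ± 2.576 × 0.8385 → [1.708, 6.027].

[1.708, 6.027]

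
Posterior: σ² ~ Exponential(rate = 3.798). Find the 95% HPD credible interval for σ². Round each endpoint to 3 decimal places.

The exponential density is strictly decreasing on [0, ∞), so the HPD interval is anchored at 0: [0, q] with P(σ² ≤ q) = 0.95.
q = −ln(1 − 0.95) / 3.798 = 2.9957 / 3.798 = 0.789.

[0.000, 0.789]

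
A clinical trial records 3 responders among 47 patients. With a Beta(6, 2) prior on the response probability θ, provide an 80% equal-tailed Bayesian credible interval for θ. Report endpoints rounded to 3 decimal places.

Posterior: Beta(6+3, 2+44) = Beta(9, 46).
Equal-tailed 80% interval: the 0.1 and 0.9 quantiles of Beta(9, 46).
Posterior mean ≈ 0.164, SD ≈ 0.049; a Normal approximation gives roughly [0.100, 0.227].
Exact: F⁻¹(0.1) = 0.103; F⁻¹(0.9) = 0.229.

[0.103, 0.229]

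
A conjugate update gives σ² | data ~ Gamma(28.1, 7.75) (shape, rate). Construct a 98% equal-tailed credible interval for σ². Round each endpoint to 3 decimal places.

Posterior: Gamma(shape 28.1, rate 7.75).
Equal-tailed 98% interval: Gamma(28.1, 7.75) quantiles at 0.01 and 0.99.
Posterior mean ≈ 3.626, SD ≈ 0.684; a Normal approximation gives roughly [2.035, 5.217].
Exact: lower = 2.226; upper = 5.404.

[2.226, 5.404]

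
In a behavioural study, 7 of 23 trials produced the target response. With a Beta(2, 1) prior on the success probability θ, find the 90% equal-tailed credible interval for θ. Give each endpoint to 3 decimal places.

Posterior: Beta(2+7, 1+16) = Beta(9, 17).
Equal-tailed 90% interval: the 0.05 and 0.95 quantiles of Beta(9, 17).
Posterior mean ≈ 0.346, SD ≈ 0.092; a Normal approximation gives roughly [0.196, 0.497].
Exact: F⁻¹(0.05) = 0.202; F⁻¹(0.95) = 0.504.

[0.202, 0.504]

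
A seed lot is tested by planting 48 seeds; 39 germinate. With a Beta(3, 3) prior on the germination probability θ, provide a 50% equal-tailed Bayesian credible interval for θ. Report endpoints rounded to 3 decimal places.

Posterior: Beta(3+39, 3+9) = Beta(42, 12).
Equal-tailed 50% interval: the 0.25 and 0.75 quantiles of Beta(42, 12).
Posterior mean ≈ 0.778, SD ≈ 0.056; a Normal approximation gives roughly [0.740, 0.816].
Exact: F⁻¹(0.25) = 0.742; F⁻¹(0.75) = 0.818.

[0.742, 0.818]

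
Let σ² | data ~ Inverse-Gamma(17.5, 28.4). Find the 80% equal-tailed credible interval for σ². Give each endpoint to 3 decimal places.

Inverse-Gamma(17.5, 28.4) quantiles: F⁻¹(0.1) and F⁻¹(0.9).
Equivalently, 1/σ² ~ Gamma(17.5, rate = 28.4); invert its 0.9 and 0.1 quantiles.
Posterior mean ≈ 1.721, SD ≈ 0.437; a Normal approximation gives roughly [1.161, 2.281].
Exact: lower = 1.233; upper = 2.291.

[1.233, 2.291]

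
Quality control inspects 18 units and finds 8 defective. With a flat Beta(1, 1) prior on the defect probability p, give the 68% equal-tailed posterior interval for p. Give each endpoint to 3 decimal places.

[0.339, 0.561]

Posterior: Beta(1+8, 1+10) = Beta(9, 11).
Equal-tailed 68% interval: the 0.16 and 0.84 quantiles of Beta(9, 11).
Posterior mean ≈ 0.450, SD ≈ 0.109; a Normal approximation gives roughly [0.342, 0.558].
Exact: F⁻¹(0.16) = 0.339; F⁻¹(0.84) = 0.561.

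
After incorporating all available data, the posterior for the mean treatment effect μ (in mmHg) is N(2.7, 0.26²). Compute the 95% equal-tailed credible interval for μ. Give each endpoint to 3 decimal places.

[2.190, 3.210]

The posterior is symmetric, so the 95% equal-tailed interval is μ = 2.7 ± z·0.26 with z = 1.960.
Half-width: 1.960 × 0.26 = 0.510.
2.7 − 0.510 = 2.190; 2.7 + 0.510 = 3.210.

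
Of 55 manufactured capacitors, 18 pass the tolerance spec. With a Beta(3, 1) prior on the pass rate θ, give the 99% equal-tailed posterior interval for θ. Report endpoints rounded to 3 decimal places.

[0.208, 0.522]

Posterior: Beta(3+18, 1+37) = Beta(21, 38).
Equal-tailed 99% interval: the 0.005 and 0.995 quantiles of Beta(21, 38).
Posterior mean ≈ 0.356, SD ≈ 0.062; a Normal approximation gives roughly [0.197, 0.515].
Exact: F⁻¹(0.005) = 0.208; F⁻¹(0.995) = 0.522.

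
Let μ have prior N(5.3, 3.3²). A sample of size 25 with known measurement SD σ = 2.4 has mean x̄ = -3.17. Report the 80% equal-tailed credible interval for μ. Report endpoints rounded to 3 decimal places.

[-3.603, -2.386]

Posterior precision = 1/3.3² + 25/2.4² = 0.0918 + 4.3403 = 4.4321, so posterior SD = 0.4750.
Posterior mean = (5.3/3.3² + 25·-3.17/2.4²) / 4.4321 = -2.9945.
Interval: -2.9945 ± 1.282 × 0.4750 → [-3.603, -2.386].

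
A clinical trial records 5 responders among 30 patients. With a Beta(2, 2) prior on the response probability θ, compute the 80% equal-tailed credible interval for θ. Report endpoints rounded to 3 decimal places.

[0.122, 0.297]

Posterior: Beta(2+5, 2+25) = Beta(7, 27).
Equal-tailed 80% interval: the 0.1 and 0.9 quantiles of Beta(7, 27).
Posterior mean ≈ 0.206, SD ≈ 0.068; a Normal approximation gives roughly [0.118, 0.293].
Exact: F⁻¹(0.1) = 0.122; F⁻¹(0.9) = 0.297.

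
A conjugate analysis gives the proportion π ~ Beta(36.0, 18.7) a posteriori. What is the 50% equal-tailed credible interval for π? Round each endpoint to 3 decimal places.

[0.616, 0.702]

Posterior: Beta(36.0, 18.7).
Equal-tailed 50% interval: the 0.25 and 0.75 quantiles of Beta(36.0, 18.7).
Posterior mean ≈ 0.658, SD ≈ 0.064; a Normal approximation gives roughly [0.615, 0.701].
Exact: F⁻¹(0.25) = 0.616; F⁻¹(0.75) = 0.702.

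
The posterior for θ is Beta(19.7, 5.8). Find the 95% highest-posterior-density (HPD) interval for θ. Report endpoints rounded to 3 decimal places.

The posterior is unimodal and skewed, so the HPD interval has equal density at both endpoints and is the shortest 95% interval.
Solving f(0.612) = f(0.921) with F(0.921) − F(0.612) = 0.95 gives [0.612, 0.921].
For comparison, the equal-tailed interval is [0.595, 0.910]; the HPD is narrower and shifted toward the mode.

[0.612, 0.921]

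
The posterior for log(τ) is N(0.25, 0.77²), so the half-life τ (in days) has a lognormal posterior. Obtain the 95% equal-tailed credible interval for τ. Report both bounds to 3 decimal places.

[0.284, 5.808]

On the log scale the 95% interval is 0.25 ± 1.960 × 0.77 = [-1.2592, 1.7592].
Exponentiate: [e^-1.2592, e^1.7592] = [0.284, 5.808].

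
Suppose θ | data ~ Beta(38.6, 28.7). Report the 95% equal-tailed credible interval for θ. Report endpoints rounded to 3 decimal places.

Posterior: Beta(38.6, 28.7).
Equal-tailed 95% interval: the 0.025 and 0.975 quantiles of Beta(38.6, 28.7).
Posterior mean ≈ 0.574, SD ≈ 0.060; a Normal approximation gives roughly [0.456, 0.691].
Exact: F⁻¹(0.025) = 0.455; F⁻¹(0.975) = 0.688.

[0.455, 0.688]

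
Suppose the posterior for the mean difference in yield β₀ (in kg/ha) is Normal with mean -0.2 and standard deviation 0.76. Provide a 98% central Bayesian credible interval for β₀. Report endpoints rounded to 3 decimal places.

[-1.968, 1.568]

The posterior is symmetric, so the 98% equal-tailed interval is β₀ = -0.2 ± z·0.76 with z = 2.326.
Half-width: 2.326 × 0.76 = 1.768.
-0.2 − 1.768 = -1.968; -0.2 + 1.768 = 1.568.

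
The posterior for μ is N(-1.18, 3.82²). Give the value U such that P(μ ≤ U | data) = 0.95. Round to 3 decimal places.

Need U with P(μ ≤ U) = 0.95: U = -1.18 + z_{0.05}·3.82.
z = 1.645; U = -1.18 + 1.645 × 3.82 = 5.103.

5.103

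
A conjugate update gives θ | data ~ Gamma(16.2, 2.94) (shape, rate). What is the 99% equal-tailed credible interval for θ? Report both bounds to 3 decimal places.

[2.620, 9.670]

Posterior: Gamma(shape 16.2, rate 2.94).
Equal-tailed 99% interval: Gamma(16.2, 2.94) quantiles at 0.005 and 0.995.
Posterior mean ≈ 5.510, SD ≈ 1.369; a Normal approximation gives roughly [1.984, 9.037].
Exact: lower = 2.620; upper = 9.670.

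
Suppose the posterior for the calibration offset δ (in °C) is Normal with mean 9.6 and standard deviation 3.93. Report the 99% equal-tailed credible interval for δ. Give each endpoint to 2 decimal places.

The posterior is symmetric, so the 99% equal-tailed interval is δ = 9.6 ± z·3.93 with z = 2.576.
Half-width: 2.576 × 3.93 = 10.12.
9.6 − 10.12 = -0.52; 9.6 + 10.12 = 19.72.

[-0.52, 19.72]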